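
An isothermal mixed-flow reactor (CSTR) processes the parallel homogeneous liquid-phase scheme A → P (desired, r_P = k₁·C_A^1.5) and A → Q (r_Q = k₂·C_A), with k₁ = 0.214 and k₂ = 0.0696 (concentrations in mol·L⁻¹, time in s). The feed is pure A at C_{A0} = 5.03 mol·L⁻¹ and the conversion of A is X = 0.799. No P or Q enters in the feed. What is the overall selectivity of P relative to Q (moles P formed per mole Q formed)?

Exit C_A = C_{A0}(1−X) = 5.03×0.201 = 1.011 mol·L⁻¹.
Rates in a CSTR are evaluated at the outlet concentration: r_P = 0.214×1.011^1.5 = 0.2176, r_Q = 0.0696×1.011 = 0.07037.
Overall selectivity = C_P/C_Q = r_Pτ/(r_Qτ) = r_P/r_Q = 3.09.

3.09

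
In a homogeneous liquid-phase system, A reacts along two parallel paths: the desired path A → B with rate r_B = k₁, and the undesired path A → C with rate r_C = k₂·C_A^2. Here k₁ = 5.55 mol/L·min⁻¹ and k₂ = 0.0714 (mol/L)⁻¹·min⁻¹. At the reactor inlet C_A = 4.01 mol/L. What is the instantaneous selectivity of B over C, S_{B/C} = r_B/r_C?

4.83

S_{B/C} = r_B/r_C = (k₁)/(k₂·C_A^2) = (k₁/k₂)·C_A^-2.
= (5.55) / (0.0714×4.010^2) = 5.550/1.148 = 4.83.
The undesired path is higher order in A, so low C_A (CSTR or dilute feed) favours B.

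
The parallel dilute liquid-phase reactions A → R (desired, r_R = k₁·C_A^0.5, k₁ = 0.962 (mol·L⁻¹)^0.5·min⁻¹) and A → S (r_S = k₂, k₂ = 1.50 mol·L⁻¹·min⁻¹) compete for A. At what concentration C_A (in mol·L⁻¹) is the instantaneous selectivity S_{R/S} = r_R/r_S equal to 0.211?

0.108 mol·L⁻¹

S_{R/S} = (k₁/k₂)·C_A^0.5 ⇒ C_A = (S·k₂/k₁)^(2).
= (0.211×1.50/0.962)^(2) = (0.3290)^(2) = 0.108 mol·L⁻¹.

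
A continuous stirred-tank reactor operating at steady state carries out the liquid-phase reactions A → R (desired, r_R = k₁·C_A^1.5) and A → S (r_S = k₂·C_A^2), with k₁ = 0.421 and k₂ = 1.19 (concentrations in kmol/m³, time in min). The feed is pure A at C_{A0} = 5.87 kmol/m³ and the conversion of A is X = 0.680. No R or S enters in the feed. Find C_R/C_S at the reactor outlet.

0.258

Exit C_A = C_{A0}(1−X) = 5.87×0.320 = 1.878 kmol/m³.
In a CSTR the entire volume is at exit conditions, so r_R = 0.421×1.878^1.5 = 1.084 and r_S = 1.19×1.878^2 = 4.199.
Overall selectivity = C_R/C_S = r_Rτ/(r_Sτ) = r_R/r_S = 0.258.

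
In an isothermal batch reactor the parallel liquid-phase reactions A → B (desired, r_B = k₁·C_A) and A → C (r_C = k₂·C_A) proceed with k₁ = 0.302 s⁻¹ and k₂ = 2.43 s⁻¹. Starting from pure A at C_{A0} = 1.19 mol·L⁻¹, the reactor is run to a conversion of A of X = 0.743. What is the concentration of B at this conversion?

C_A = C_{A0}(1−X) = 0.3058 mol·L⁻¹.
Both paths are first order in A, so the instantaneous fraction to B is constant: dC_B/d(−C_A) = k₁/(k₁+k₂) = 0.1105.
C_B = 0.1105·(C_{A0}−C_A) = 0.1105×0.8842 = 0.0977 mol·L⁻¹.

0.0977 mol·L⁻¹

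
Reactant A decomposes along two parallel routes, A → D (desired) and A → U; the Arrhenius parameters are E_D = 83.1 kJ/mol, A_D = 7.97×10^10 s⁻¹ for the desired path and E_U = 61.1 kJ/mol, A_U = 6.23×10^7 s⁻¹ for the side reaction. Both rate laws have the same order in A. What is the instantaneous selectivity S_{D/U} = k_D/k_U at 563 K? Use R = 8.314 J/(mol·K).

k_D/k_U = (A_D/A_U)·exp[−(E_D−E_U)/(RT)] = (A_D/A_U)·exp[(E_U−E_D)/(RT)].
(E_U−E_D)/(RT) = (61.1−83.1)×10³/(8.314×563) = -22000/4681 = -4.700.
k_D/k_U = (7.97×10^10/6.23×10^7)·exp(-4.700) = 1279 × 0.009095 = 11.6.
Since E_D > E_U, raising the temperature improves selectivity toward D.

11.6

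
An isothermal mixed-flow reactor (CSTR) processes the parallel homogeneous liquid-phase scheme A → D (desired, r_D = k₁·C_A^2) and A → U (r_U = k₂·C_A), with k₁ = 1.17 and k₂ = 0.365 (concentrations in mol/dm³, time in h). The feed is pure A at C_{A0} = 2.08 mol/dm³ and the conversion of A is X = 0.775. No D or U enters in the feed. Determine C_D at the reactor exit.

Exit C_A = C_{A0}(1−X) = 2.08×0.225 = 0.4680 mol/dm³.
A CSTR operates uniformly at the exit composition, giving r_D = 0.2563 and r_U = 0.1708 (each k·C_A^n at C_A = 0.4680).
Fraction of consumed A going to D: r_D/(r_D+r_U) = 0.6000.
C_D = 0.6000·C_{A0}·X = 0.6000×2.08×0.775 = 0.967 mol/dm³.

0.967 mol/dm³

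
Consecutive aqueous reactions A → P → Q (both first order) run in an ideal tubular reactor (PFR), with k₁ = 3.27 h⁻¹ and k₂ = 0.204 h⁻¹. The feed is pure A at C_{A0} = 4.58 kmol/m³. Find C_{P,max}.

3.81 kmol/m³

At the optimum, C_{P,max}/C_{A0} = (k₁/k₂)^[k₂/(k₂−k₁)].
= (3.27/0.204)^(0.204/(0.204−3.27)) = (16.03)^(-0.06654) = 0.8314.
C_{P,max} = 0.8314×4.58 = 3.81 kmol/m³.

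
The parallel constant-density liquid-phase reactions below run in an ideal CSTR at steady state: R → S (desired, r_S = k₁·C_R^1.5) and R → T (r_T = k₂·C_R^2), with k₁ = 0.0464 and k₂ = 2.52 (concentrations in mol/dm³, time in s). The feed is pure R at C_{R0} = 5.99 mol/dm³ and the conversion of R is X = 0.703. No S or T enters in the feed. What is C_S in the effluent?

Exit C_R = C_{R0}(1−X) = 5.99×0.297 = 1.779 mol/dm³.
A CSTR operates uniformly at the exit composition, giving r_S = 0.1101 and r_T = 7.976 (each k·C_R^n at C_R = 1.779).
Fraction of consumed R going to S: r_S/(r_S+r_T) = 0.01362.
C_S = 0.01362·C_{R0}·X = 0.01362×5.99×0.703 = 0.0573 mol/dm³.

0.0573 mol/dm³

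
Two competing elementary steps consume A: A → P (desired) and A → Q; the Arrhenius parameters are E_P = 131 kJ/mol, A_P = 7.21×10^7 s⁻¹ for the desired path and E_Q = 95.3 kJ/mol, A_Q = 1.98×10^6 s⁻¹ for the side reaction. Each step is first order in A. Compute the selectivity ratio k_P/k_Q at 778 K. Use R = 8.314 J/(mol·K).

k_P/k_Q = (A_P/A_Q)·exp[−(E_P−E_Q)/(RT)] = (A_P/A_Q)·exp[(E_Q−E_P)/(RT)].
(E_Q−E_P)/(RT) = (95.3−131)×10³/(8.314×778) = -35700/6468 = -5.519.
k_P/k_Q = (7.21×10^7/1.98×10^6)·exp(-5.519) = 36.41 × 0.004009 = 0.146.
Since E_P > E_Q, raising the temperature improves selectivity toward P.

0.146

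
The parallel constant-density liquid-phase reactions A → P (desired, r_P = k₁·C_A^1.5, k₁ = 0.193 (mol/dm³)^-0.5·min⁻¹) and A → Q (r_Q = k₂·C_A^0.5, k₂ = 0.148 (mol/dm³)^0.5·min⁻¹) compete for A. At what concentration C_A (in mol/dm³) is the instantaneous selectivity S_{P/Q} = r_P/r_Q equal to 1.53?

S_{P/Q} = (k₁/k₂)·C_A ⇒ C_A = S·k₂/k₁.
= 1.53×0.148/0.193 = 1.17 mol/dm³.

1.17 mol/dm³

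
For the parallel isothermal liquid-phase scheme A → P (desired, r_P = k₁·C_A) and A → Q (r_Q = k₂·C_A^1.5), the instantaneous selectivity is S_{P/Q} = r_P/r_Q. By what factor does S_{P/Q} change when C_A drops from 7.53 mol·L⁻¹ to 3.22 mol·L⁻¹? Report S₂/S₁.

1.53

S_{P/Q} = (k₁/k₂)·C_A^-0.5, so S₂/S₁ = (C_{A,2}/C_{A,1})^-0.5.
= (3.22/7.53)^(-0.5) = (0.4276)^(-0.5) = 1.53.
Selectivity toward P rises as C_A falls — low-concentration operation is favoured.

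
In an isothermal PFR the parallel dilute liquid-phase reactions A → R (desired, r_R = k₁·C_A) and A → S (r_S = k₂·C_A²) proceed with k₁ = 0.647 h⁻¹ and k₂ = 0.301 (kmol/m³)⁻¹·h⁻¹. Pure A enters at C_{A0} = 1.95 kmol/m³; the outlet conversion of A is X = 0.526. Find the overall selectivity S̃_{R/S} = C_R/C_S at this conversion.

1.52

C_A = C_{A0}(1−X) = 0.9243 kmol/m³.
Along a PFR/batch, dC_R/dC_A = −r_R/(r_R+r_S) = −k₁/(k₁+k₂·C_A).
Integrating from C_{A0} to C_A: C_R = (0.647/0.301)·ln[(0.647+0.301·1.95)/(0.647+0.301·0.924)] = 2.150·ln(1.234/0.9252) = 0.6189 kmol/m³.
C_S = (C_{A0}−C_A)−C_R = 0.4068 kmol/m³; S̃_{R/S} = 0.6189/0.4068 = 1.52.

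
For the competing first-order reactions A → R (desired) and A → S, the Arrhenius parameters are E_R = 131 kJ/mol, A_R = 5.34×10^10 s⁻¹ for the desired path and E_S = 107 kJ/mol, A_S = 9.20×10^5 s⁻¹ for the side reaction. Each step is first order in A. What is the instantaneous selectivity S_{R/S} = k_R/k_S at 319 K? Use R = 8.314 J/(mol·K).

With equal orders, S_{R/S} = k_R/k_S = (A_R/A_S)·exp[(E_S−E_R)/(RT)].
(E_S−E_R)/(RT) = (107−131)×10³/(8.314×319) = -24000/2652 = -9.049.
k_R/k_S = (5.34×10^10/9.20×10^5)·exp(-9.049) = 58043 × 1.175×10^-4 = 6.82.

6.82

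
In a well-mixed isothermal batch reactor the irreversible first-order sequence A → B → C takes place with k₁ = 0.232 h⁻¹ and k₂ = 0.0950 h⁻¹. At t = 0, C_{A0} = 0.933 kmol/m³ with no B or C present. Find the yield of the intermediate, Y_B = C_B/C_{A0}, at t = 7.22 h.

Solving the coupled first-order balances gives C_B(t) = [k₁/(k₂−k₁)]·C_{A0}·(e^(−k₁t) − e^(−k₂t)).
e^(−k₁t) = e^(−0.232×7.22) = e^(−1.675) = 0.1873; e^(−k₂t) = e^(−0.6859) = 0.5036.
C_B = 0.232×0.933/(0.0950−0.232) × (0.1873−0.5036) = (-1.580)×(-0.3163) = 0.4998 kmol/m³.
Y_B = C_B/C_{A0} = 0.4998/0.933 = 0.536.

0.536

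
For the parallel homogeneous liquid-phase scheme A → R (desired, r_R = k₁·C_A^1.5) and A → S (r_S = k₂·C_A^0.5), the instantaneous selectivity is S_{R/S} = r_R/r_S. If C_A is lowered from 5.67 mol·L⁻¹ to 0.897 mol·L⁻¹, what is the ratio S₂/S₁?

0.158

S_{R/S} = (k₁/k₂)·C_A, so S₂/S₁ = (C_{A,2}/C_{A,1}).
= 0.897/5.67 = 0.158.
Selectivity toward R falls as C_A falls — high-concentration operation is favoured.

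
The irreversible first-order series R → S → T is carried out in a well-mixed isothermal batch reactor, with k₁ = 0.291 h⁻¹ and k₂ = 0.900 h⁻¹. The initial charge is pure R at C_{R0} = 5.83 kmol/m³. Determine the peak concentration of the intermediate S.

At the optimum, C_{S,max}/C_{R0} = (k₁/k₂)^[k₂/(k₂−k₁)].
= (0.291/0.900)^(0.900/(0.900−0.291)) = (0.3233)^(1.478) = 0.1885.
C_{S,max} = 0.1885×5.83 = 1.10 kmol/m³.

1.10 kmol/m³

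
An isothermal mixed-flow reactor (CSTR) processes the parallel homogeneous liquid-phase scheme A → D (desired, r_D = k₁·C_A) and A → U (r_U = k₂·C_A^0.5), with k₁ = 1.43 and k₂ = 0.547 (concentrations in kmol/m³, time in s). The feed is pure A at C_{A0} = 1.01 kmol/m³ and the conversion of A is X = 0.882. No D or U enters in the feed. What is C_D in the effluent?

0.423 kmol/m³

Exit C_A = C_{A0}(1−X) = 1.01×0.118 = 0.1192 kmol/m³.
In a CSTR the entire volume is at exit conditions, so r_D = 1.43×0.1192 = 0.1704 and r_U = 0.547×0.1192^0.5 = 0.1888.
Fraction of consumed A going to D: r_D/(r_D+r_U) = 0.4744.
C_D = 0.4744·C_{A0}·X = 0.4744×1.01×0.882 = 0.423 kmol/m³.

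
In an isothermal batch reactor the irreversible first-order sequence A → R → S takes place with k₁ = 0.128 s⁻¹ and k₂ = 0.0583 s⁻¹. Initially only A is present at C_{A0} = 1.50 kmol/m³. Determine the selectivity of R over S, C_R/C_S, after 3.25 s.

The intermediate concentration in a first-order A→B→C sequence is C_R = k₁C_{A0}(e^(−k₁t) − e^(−k₂t))/(k₂−k₁).
e^(−k₁t) = e^(−0.128×3.25) = e^(−0.4160) = 0.6597; e^(−k₂t) = e^(−0.1895) = 0.8274.
C_R = 0.128×1.50/(0.0583−0.128) × (0.6597−0.8274) = (-2.755)×(-0.1677) = 0.4620 kmol/m³.
C_A = C_{A0}e^(−k₁t) = 0.9895 kmol/m³, so C_S = C_{A0}−C_A−C_R = 0.04849 kmol/m³; C_R/C_S = 9.53.

9.53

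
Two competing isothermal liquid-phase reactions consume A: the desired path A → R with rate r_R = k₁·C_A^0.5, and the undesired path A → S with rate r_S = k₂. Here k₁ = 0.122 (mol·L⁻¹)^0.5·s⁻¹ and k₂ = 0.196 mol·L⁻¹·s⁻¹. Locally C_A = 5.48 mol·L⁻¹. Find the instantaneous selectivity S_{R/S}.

S_{R/S} = r_R/r_S = (k₁·C_A^0.5)/(k₂) = (k₁/k₂)·C_A^0.5.
= (0.122×5.480^0.5) / (0.196) = 0.2856/0.1960 = 1.46.

1.46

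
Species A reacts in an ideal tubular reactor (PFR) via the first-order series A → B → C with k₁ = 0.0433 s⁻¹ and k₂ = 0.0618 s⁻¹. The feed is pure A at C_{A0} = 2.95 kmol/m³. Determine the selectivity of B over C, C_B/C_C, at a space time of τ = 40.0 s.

0.357

For first-order series with pure A initially, C_B(τ) = k₁C_{A0}/(k₂−k₁)·(e^(−k₁τ) − e^(−k₂τ)).
e^(−k₁τ) = e^(−0.0433×40.0) = e^(−1.732) = 0.1769; e^(−k₂τ) = e^(−2.472) = 0.08442.
C_B = 0.0433×2.95/(0.0618−0.0433) × (0.1769−0.08442) = 6.905×0.09251 = 0.6388 kmol/m³.
C_A = C_{A0}e^(−k₁τ) = 0.5219 kmol/m³, so C_C = C_{A0}−C_A−C_B = 1.789 kmol/m³; C_B/C_C = 0.357.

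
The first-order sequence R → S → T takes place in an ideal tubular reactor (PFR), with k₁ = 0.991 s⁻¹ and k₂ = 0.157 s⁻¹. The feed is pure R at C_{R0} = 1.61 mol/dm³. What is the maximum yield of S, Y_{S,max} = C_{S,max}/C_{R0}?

0.707

For a first-order series the maximum intermediate yield is C_{S,max}/C_{R0} = (k₁/k₂)^[k₂/(k₂−k₁)].
= (0.991/0.157)^(0.157/(0.157−0.991)) = (6.312)^(-0.1882) = 0.7069.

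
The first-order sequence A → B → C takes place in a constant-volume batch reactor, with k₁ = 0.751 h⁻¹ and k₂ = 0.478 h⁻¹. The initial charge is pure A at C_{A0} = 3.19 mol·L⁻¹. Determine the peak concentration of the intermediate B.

At the optimum, C_{B,max}/C_{A0} = (k₁/k₂)^[k₂/(k₂−k₁)].
= (0.751/0.478)^(0.478/(0.478−0.751)) = (1.571)^(-1.751) = 0.4534.
C_{B,max} = 0.4534×3.19 = 1.45 mol·L⁻¹.

1.45 mol·L⁻¹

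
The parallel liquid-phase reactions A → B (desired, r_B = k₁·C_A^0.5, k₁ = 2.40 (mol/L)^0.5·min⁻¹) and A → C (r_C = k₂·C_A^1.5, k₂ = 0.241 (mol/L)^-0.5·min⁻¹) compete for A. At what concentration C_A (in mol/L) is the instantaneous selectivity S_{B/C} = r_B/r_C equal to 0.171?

58.2 mol/L

S_{B/C} = (k₁/k₂)·C_A⁻¹ ⇒ C_A = (S·k₂/k₁)^(-1).
= (0.171×0.241/2.40)^(-1) = (0.01717)^(-1) = 58.2 mol/L.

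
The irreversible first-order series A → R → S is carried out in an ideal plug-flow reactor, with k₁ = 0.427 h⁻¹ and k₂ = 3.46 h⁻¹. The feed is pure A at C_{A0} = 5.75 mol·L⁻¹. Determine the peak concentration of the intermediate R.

For a first-order series the maximum intermediate yield is C_{R,max}/C_{A0} = (k₁/k₂)^[k₂/(k₂−k₁)].
= (0.427/3.46)^(3.46/(3.46−0.427)) = (0.1234)^(1.141) = 0.09192.
C_{R,max} = 0.09192×5.75 = 0.529 mol·L⁻¹.

0.529 mol·L⁻¹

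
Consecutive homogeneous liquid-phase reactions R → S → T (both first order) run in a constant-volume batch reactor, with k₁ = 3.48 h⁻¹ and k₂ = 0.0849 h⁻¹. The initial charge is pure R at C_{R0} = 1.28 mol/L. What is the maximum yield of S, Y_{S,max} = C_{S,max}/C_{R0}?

0.911

At the optimum, C_{S,max}/C_{R0} = (k₁/k₂)^[k₂/(k₂−k₁)].
= (3.48/0.0849)^(0.0849/(0.0849−3.48)) = (40.99)^(-0.02501) = 0.9113.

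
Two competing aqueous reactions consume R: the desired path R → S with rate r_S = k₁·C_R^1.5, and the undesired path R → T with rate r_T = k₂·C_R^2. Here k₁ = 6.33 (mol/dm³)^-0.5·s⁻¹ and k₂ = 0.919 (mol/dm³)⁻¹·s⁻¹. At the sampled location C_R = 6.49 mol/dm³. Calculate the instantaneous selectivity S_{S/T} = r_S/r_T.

S_{S/T} = r_S/r_T = (k₁·C_R^1.5)/(k₂·C_R^2) = (k₁/k₂)·C_R^-0.5.
= (6.33×6.490^1.5) / (0.919×6.490^2) = 104.7/38.71 = 2.70.

2.70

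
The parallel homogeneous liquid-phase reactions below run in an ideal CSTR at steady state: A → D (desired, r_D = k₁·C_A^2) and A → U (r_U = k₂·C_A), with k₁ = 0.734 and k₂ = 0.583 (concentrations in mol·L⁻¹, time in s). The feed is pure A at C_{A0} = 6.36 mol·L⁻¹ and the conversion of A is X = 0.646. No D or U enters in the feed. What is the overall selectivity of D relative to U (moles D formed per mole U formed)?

Exit C_A = C_{A0}(1−X) = 6.36×0.354 = 2.251 mol·L⁻¹.
In a CSTR the entire volume is at exit conditions, so r_D = 0.734×2.251^2 = 3.721 and r_U = 0.583×2.251 = 1.313.
Overall selectivity = C_D/C_U = r_Dτ/(r_Uτ) = r_D/r_U = 2.83.

2.83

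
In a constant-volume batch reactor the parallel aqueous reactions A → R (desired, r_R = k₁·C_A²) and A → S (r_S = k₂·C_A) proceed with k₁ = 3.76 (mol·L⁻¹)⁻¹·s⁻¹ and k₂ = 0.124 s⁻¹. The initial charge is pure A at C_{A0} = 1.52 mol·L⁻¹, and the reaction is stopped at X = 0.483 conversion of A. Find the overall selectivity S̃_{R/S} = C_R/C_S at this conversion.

33.8

C_A = C_{A0}(1−X) = 0.7858 mol·L⁻¹.
Along a PFR/batch, dC_S/dC_A = −r_S/(r_R+r_S) = −k₂/(k₂+k₁·C_A).
Integrating from C_{A0} to C_A: C_S = (0.124/3.76)·ln[(0.124+3.76·1.52)/(0.124+3.76·0.786)] = 0.03298·ln(5.839/3.079) = 0.02111 mol·L⁻¹.
Then C_R = (C_{A0}−C_A) − C_S = 0.7342 − 0.02111 = 0.7131 mol·L⁻¹.
S̃_{R/S} = C_R/C_S = 0.7131/0.02111 = 33.8.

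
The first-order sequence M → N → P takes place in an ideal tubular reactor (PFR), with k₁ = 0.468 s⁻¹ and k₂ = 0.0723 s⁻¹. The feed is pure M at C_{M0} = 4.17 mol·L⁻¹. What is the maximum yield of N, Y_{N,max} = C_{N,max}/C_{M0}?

At the optimum, C_{N,max}/C_{M0} = (k₁/k₂)^[k₂/(k₂−k₁)].
= (0.468/0.0723)^(0.0723/(0.0723−0.468)) = (6.473)^(-0.1827) = 0.7109.

0.711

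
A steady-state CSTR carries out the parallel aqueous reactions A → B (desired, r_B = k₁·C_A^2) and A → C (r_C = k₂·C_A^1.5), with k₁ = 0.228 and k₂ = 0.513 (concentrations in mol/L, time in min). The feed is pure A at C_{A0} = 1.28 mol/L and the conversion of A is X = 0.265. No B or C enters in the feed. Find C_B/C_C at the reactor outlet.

0.431

Exit C_A = C_{A0}(1−X) = 1.28×0.735 = 0.9408 mol/L.
In a CSTR the entire volume is at exit conditions, so r_B = 0.228×0.9408^2 = 0.2018 and r_C = 0.513×0.9408^1.5 = 0.4681.
Overall selectivity = C_B/C_C = r_Bτ/(r_Cτ) = r_B/r_C = 0.431.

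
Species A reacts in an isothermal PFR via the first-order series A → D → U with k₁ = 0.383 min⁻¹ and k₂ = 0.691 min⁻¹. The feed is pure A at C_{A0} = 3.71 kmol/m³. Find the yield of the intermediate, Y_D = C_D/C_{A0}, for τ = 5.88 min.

0.109

Solving the coupled first-order balances gives C_D(τ) = [k₁/(k₂−k₁)]·C_{A0}·(e^(−k₁τ) − e^(−k₂τ)).
e^(−k₁τ) = e^(−0.383×5.88) = e^(−2.252) = 0.1052; e^(−k₂τ) = e^(−4.063) = 0.01720.
C_D = 0.383×3.71/(0.691−0.383) × (0.1052−0.01720) = 4.613×0.08799 = 0.4059 kmol/m³.
Y_D = C_D/C_{A0} = 0.4059/3.71 = 0.109.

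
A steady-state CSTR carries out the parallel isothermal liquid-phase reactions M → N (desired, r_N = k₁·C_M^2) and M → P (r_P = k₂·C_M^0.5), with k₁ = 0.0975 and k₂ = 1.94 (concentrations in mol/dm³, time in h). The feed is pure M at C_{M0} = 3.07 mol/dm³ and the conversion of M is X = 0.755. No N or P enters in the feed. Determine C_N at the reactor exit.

0.0736 mol/dm³

Exit C_M = C_{M0}(1−X) = 3.07×0.245 = 0.7521 mol/dm³.
Rates in a CSTR are evaluated at the outlet concentration: r_N = 0.0975×0.7521^2 = 0.05516, r_P = 1.94×0.7521^0.5 = 1.682.
Fraction of consumed M going to N: r_N/(r_N+r_P) = 0.03174.
C_N = 0.03174·C_{M0}·X = 0.03174×3.07×0.755 = 0.0736 mol/dm³.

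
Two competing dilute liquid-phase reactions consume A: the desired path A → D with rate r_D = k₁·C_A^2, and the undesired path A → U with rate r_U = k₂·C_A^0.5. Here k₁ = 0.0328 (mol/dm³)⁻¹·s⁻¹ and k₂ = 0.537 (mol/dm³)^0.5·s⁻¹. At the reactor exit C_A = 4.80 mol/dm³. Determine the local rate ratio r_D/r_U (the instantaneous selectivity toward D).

S_{D/U} = r_D/r_U = (k₁·C_A^2)/(k₂·C_A^0.5) = (k₁/k₂)·C_A^1.5.
= (0.0328×4.800^2) / (0.537×4.800^0.5) = 0.7557/1.177 = 0.642.
Since the desired path is higher order in A, keeping C_A high (PFR or concentrated feed) favours D.

0.642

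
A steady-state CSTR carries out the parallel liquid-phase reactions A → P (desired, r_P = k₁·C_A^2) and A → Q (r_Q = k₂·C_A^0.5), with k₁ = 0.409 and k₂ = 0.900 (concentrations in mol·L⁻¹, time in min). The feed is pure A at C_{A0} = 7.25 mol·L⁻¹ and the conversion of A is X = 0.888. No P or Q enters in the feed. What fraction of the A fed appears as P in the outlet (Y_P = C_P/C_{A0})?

0.222

Exit C_A = C_{A0}(1−X) = 7.25×0.112 = 0.8120 mol·L⁻¹.
In a CSTR the entire volume is at exit conditions, so r_P = 0.409×0.8120^2 = 0.2697 and r_Q = 0.900×0.8120^0.5 = 0.8110.
Fraction of consumed A going to P: r_P/(r_P+r_Q) = 0.2495.
C_P = 0.2495·C_{A0}·X = 0.2495×7.25×0.888 = 1.61 mol·L⁻¹; Y_P = C_P/C_{A0} = 0.222.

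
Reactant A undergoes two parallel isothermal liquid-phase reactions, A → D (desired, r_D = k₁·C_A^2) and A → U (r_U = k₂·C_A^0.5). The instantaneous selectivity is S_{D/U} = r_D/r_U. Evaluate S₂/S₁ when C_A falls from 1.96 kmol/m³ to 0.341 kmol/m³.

S_{D/U} = (k₁/k₂)·C_A^1.5, so S₂/S₁ = (C_{A,2}/C_{A,1})^1.5.
= (0.341/1.96)^1.5 = (0.1740)^1.5 = 0.0726.

0.0726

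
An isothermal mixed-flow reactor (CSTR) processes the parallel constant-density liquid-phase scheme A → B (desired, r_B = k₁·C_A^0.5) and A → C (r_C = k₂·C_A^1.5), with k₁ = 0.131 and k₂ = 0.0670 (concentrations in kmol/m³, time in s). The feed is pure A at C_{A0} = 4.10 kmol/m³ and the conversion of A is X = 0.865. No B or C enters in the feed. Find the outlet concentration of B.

2.76 kmol/m³

Exit C_A = C_{A0}(1−X) = 4.10×0.135 = 0.5535 kmol/m³.
A CSTR operates uniformly at the exit composition, giving r_B = 0.09746 and r_C = 0.02759 (each k·C_A^n at C_A = 0.5535).
Fraction of consumed A going to B: r_B/(r_B+r_C) = 0.7794.
C_B = 0.7794·C_{A0}·X = 0.7794×4.10×0.865 = 2.76 kmol/m³.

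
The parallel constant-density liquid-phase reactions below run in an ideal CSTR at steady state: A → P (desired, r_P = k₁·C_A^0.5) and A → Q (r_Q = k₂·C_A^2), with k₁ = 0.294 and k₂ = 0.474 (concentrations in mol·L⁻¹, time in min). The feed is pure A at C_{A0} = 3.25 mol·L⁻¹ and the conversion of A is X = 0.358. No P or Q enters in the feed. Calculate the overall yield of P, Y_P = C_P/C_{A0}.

Exit C_A = C_{A0}(1−X) = 3.25×0.642 = 2.087 mol·L⁻¹.
Rates in a CSTR are evaluated at the outlet concentration: r_P = 0.294×2.087^0.5 = 0.4247, r_Q = 0.474×2.087^2 = 2.064.
Fraction of consumed A going to P: r_P/(r_P+r_Q) = 0.1707.
C_P = 0.1707·C_{A0}·X = 0.1707×3.25×0.358 = 0.199 mol·L⁻¹; Y_P = C_P/C_{A0} = 0.0611.

0.0611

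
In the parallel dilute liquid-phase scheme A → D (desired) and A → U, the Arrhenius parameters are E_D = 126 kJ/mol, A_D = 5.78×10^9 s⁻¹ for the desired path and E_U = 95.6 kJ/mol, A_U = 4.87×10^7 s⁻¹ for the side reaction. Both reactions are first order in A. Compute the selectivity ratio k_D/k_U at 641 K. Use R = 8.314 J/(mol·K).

0.395

Since both paths have the same order in A, the concentration cancels and S_{D/U} = k_D/k_U = (A_D/A_U)·exp[(E_U−E_D)/(RT)].
(E_U−E_D)/(RT) = (95.6−126)×10³/(8.314×641) = -30400/5329 = -5.704.
k_D/k_U = (5.78×10^9/4.87×10^7)·exp(-5.704) = 118.7 × 0.003331 = 0.395.
Since E_D > E_U, raising the temperature improves selectivity toward D.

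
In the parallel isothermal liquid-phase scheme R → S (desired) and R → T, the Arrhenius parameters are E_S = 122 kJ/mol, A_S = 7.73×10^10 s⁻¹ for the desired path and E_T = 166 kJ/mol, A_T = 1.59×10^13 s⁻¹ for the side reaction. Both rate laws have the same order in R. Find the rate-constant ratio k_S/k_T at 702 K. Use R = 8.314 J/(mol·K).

9.14

With equal orders, S_{S/T} = k_S/k_T = (A_S/A_T)·exp[(E_T−E_S)/(RT)].
(E_T−E_S)/(RT) = (166−122)×10³/(8.314×702) = 44000/5836 = 7.539.
k_S/k_T = (7.73×10^10/1.59×10^13)·exp(7.539) = 0.004862 × 1880 = 9.14.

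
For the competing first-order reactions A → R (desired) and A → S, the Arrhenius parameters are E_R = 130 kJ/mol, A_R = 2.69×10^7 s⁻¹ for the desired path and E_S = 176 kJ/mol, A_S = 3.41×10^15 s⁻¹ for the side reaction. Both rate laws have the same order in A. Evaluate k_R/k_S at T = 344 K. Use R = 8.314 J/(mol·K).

0.0762

Since both paths have the same order in A, the concentration cancels and S_{R/S} = k_R/k_S = (A_R/A_S)·exp[(E_S−E_R)/(RT)].
(E_S−E_R)/(RT) = (176−130)×10³/(8.314×344) = 46000/2860 = 16.08.
k_R/k_S = (2.69×10^7/3.41×10^15)·exp(16.08) = 7.889×10^-9 × 9.663×10^6 = 0.0762.
Since E_R < E_S, lowering the temperature improves selectivity toward R.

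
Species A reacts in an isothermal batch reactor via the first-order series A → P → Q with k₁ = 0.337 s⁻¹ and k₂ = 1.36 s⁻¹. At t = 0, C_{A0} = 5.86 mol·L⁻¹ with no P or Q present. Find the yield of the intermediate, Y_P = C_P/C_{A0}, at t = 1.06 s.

Solving the coupled first-order balances gives C_P(t) = [k₁/(k₂−k₁)]·C_{A0}·(e^(−k₁t) − e^(−k₂t)).
e^(−k₁t) = e^(−0.337×1.06) = e^(−0.3572) = 0.6996; e^(−k₂t) = e^(−1.442) = 0.2365.
C_P = 0.337×5.86/(1.36−0.337) × (0.6996−0.2365) = 1.930×0.4631 = 0.8939 mol·L⁻¹.
Y_P = C_P/C_{A0} = 0.8939/5.86 = 0.153.

0.153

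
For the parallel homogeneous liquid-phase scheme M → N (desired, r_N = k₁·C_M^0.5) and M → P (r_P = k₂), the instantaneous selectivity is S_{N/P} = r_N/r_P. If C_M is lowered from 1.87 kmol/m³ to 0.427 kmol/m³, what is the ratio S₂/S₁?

0.478

S_{N/P} = (k₁/k₂)·C_M^0.5, so S₂/S₁ = (C_{M,2}/C_{M,1})^0.5.
= (0.427/1.87)^0.5 = (0.2283)^0.5 = 0.478.
Selectivity toward N falls as C_M falls — high-concentration operation is favoured.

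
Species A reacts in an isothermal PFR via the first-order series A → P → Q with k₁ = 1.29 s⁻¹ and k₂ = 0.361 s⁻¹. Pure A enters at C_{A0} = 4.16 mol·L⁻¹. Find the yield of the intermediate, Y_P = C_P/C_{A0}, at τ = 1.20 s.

0.605

The intermediate concentration in a first-order A→B→C sequence is C_P = k₁C_{A0}(e^(−k₁τ) − e^(−k₂τ))/(k₂−k₁).
e^(−k₁τ) = e^(−1.29×1.20) = e^(−1.548) = 0.2127; e^(−k₂τ) = e^(−0.4332) = 0.6484.
C_P = 1.29×4.16/(0.361−1.29) × (0.2127−0.6484) = (-5.777)×(-0.4358) = 2.517 mol·L⁻¹.
Y_P = C_P/C_{A0} = 2.517/4.16 = 0.605.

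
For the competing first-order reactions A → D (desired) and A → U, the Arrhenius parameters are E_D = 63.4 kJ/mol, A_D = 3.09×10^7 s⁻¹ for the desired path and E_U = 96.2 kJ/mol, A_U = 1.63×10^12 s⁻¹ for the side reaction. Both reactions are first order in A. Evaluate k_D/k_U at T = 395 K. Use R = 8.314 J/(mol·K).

0.412

Since both paths have the same order in A, the concentration cancels and S_{D/U} = k_D/k_U = (A_D/A_U)·exp[(E_U−E_D)/(RT)].
(E_U−E_D)/(RT) = (96.2−63.4)×10³/(8.314×395) = 32800/3284 = 9.988.
k_D/k_U = (3.09×10^7/1.63×10^12)·exp(9.988) = 1.896×10^-5 × 21758 = 0.412.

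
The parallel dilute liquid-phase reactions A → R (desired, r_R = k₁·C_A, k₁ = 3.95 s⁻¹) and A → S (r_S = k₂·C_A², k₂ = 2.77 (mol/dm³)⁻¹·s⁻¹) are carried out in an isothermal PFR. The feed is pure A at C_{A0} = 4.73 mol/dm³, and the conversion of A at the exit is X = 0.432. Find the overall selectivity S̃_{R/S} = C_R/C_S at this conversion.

0.392

C_A = C_{A0}(1−X) = 2.687 mol/dm³.
Along a PFR/batch, dC_R/dC_A = −r_R/(r_R+r_S) = −k₁/(k₁+k₂·C_A).
Integrating from C_{A0} to C_A: C_R = (3.95/2.77)·ln[(3.95+2.77·4.73)/(3.95+2.77·2.69)] = 1.426·ln(17.05/11.39) = 0.5752 mol/dm³.
C_S = (C_{A0}−C_A)−C_R = 1.468 mol/dm³; S̃_{R/S} = 0.5752/1.468 = 0.392.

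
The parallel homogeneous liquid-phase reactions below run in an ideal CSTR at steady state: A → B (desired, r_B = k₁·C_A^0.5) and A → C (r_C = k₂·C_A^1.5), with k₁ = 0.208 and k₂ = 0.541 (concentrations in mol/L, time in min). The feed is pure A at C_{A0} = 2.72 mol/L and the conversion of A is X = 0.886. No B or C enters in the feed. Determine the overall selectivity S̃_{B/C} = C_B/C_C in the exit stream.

1.24

Exit C_A = C_{A0}(1−X) = 2.72×0.114 = 0.3101 mol/L.
In a CSTR the entire volume is at exit conditions, so r_B = 0.208×0.3101^0.5 = 0.1158 and r_C = 0.541×0.3101^1.5 = 0.09341.
Overall selectivity = C_B/C_C = r_Bτ/(r_Cτ) = r_B/r_C = 1.24.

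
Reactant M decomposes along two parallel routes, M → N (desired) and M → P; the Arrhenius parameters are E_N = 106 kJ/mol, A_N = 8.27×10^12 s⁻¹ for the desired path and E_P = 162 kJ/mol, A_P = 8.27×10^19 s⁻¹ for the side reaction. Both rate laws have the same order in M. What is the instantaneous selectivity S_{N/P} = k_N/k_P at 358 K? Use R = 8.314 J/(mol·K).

Since both paths have the same order in M, the concentration cancels and S_{N/P} = k_N/k_P = (A_N/A_P)·exp[(E_P−E_N)/(RT)].
(E_P−E_N)/(RT) = (162−106)×10³/(8.314×358) = 56000/2976 = 18.81.
k_N/k_P = (8.27×10^12/8.27×10^19)·exp(18.81) = 1.000×10^-7 × 1.483×10^8 = 14.8.
Since E_N < E_P, lowering the temperature improves selectivity toward N.

14.8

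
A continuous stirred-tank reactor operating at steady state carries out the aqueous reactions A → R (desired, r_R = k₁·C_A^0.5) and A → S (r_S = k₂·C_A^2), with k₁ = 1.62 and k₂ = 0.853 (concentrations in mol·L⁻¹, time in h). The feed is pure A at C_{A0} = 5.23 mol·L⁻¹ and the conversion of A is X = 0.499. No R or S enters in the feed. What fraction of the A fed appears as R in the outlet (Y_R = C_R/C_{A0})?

0.154

Exit C_A = C_{A0}(1−X) = 5.23×0.501 = 2.620 mol·L⁻¹.
In a CSTR the entire volume is at exit conditions, so r_R = 1.62×2.620^0.5 = 2.622 and r_S = 0.853×2.620^2 = 5.856.
Fraction of consumed A going to R: r_R/(r_R+r_S) = 0.3093.
C_R = 0.3093·C_{A0}·X = 0.3093×5.23×0.499 = 0.807 mol·L⁻¹; Y_R = C_R/C_{A0} = 0.154.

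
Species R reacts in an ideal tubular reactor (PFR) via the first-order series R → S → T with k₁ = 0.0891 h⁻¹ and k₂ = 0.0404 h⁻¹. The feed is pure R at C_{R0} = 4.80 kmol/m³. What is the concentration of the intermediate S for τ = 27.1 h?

For first-order series with pure R initially, C_S(τ) = k₁C_{R0}/(k₂−k₁)·(e^(−k₁τ) − e^(−k₂τ)).
e^(−k₁τ) = e^(−0.0891×27.1) = e^(−2.415) = 0.08940; e^(−k₂τ) = e^(−1.095) = 0.3346.
C_S = 0.0891×4.80/(0.0404−0.0891) × (0.08940−0.3346) = (-8.782)×(-0.2452) = 2.153 kmol/m³.

2.15 kmol/m³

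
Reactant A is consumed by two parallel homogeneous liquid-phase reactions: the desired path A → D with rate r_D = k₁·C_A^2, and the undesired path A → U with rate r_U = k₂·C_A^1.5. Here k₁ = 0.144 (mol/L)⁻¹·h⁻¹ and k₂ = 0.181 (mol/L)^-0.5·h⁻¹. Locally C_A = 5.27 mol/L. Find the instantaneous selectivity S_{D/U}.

S_{D/U} = r_D/r_U = (k₁·C_A^2)/(k₂·C_A^1.5) = (k₁/k₂)·C_A^0.5.
= (0.144×5.270^2) / (0.181×5.270^1.5) = 3.999/2.190 = 1.83.

1.83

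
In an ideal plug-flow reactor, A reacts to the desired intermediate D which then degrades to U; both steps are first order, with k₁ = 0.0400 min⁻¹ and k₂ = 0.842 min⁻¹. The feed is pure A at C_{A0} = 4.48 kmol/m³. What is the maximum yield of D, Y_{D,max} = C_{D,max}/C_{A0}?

0.0408

Evaluating C_D at τ_opt = ln(k₂/k₁)/(k₂−k₁) gives C_{D,max}/C_{A0} = (k₁/k₂)^[k₂/(k₂−k₁)].
= (0.0400/0.842)^(0.842/(0.842−0.0400)) = (0.04751)^(1.050) = 0.04081.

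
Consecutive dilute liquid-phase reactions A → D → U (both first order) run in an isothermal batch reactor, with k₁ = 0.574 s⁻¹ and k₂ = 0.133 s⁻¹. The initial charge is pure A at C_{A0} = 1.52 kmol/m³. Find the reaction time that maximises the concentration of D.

3.32 s

Setting dC_D/dt = 0 gives t_opt = ln(k₂/k₁)/(k₂−k₁).
= ln(0.133/0.574)/(0.133−0.574) = ln(0.2317)/-0.4410 = -1.462/-0.4410 = 3.32 s.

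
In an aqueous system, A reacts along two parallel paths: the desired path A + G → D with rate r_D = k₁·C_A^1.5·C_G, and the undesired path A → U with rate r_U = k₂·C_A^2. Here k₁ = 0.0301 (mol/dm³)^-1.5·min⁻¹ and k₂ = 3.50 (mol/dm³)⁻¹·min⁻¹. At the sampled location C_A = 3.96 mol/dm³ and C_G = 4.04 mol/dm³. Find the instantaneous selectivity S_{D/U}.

S_{D/U} = r_D/r_U = (k₁·C_A^1.5·C_G)/(k₂·C_A^2) = (k₁/k₂)·C_A^-0.5·C_G.
= (0.0301×3.960^1.5×4.040) / (3.50×3.960^2) = 0.9583/54.89 = 0.0175.

0.0175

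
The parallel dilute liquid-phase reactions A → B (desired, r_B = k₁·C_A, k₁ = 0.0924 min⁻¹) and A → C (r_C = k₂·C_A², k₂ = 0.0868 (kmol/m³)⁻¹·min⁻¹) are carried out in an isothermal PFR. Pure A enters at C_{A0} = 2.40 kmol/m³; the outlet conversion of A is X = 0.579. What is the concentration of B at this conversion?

C_A = C_{A0}(1−X) = 1.010 kmol/m³.
Along a PFR/batch, dC_B/dC_A = −r_B/(r_B+r_C) = −k₁/(k₁+k₂·C_A).
Integrating from C_{A0} to C_A: C_B = (0.0924/0.0868)·ln[(0.0924+0.0868·2.40)/(0.0924+0.0868·1.01)] = 1.065·ln(0.3007/0.1801) = 0.5457 kmol/m³.

0.546 kmol/m³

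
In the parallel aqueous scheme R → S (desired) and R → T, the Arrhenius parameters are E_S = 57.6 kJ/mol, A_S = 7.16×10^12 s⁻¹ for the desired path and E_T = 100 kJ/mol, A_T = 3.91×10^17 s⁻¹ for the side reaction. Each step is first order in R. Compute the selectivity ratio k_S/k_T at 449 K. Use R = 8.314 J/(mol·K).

1.57

Since both paths have the same order in R, the concentration cancels and S_{S/T} = k_S/k_T = (A_S/A_T)·exp[(E_T−E_S)/(RT)].
(E_T−E_S)/(RT) = (100−57.6)×10³/(8.314×449) = 42400/3733 = 11.36.
k_S/k_T = (7.16×10^12/3.91×10^17)·exp(11.36) = 1.831×10^-5 × 85665 = 1.57.
Since E_S < E_T, lowering the temperature improves selectivity toward S.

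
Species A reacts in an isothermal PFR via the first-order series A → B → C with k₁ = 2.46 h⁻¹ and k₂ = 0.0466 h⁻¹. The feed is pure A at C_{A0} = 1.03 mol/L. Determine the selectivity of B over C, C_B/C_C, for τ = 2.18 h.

11.6

The intermediate concentration in a first-order A→B→C sequence is C_B = k₁C_{A0}(e^(−k₁τ) − e^(−k₂τ))/(k₂−k₁).
e^(−k₁τ) = e^(−2.46×2.18) = e^(−5.363) = 0.004688; e^(−k₂τ) = e^(−0.1016) = 0.9034.
C_B = 2.46×1.03/(0.0466−2.46) × (0.004688−0.9034) = (-1.050)×(-0.8987) = 0.9435 mol/L.
C_A = C_{A0}e^(−k₁τ) = 0.004828 mol/L, so C_C = C_{A0}−C_A−C_B = 0.08162 mol/L; C_B/C_C = 11.6.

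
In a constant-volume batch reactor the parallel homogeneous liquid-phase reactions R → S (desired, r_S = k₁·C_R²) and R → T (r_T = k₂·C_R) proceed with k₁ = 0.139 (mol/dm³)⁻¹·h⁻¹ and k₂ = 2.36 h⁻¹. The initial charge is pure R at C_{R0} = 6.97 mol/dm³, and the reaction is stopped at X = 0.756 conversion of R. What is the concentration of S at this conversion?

1.05 mol/dm³

C_R = C_{R0}(1−X) = 1.701 mol/dm³.
Along a PFR/batch, dC_T/dC_R = −r_T/(r_S+r_T) = −k₂/(k₂+k₁·C_R).
Integrating from C_{R0} to C_R: C_T = (2.36/0.139)·ln[(2.36+0.139·6.97)/(2.36+0.139·1.70)] = 16.98·ln(3.329/2.596) = 4.219 mol/dm³.
Then C_S = (C_{R0}−C_R) − C_T = 5.269 − 4.219 = 1.050 mol/dm³.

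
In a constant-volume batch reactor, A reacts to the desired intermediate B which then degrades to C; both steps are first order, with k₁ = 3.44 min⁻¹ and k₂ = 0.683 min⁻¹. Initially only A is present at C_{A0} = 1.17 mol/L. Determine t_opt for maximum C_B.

Setting dC_B/dt = 0 gives t_opt = ln(k₂/k₁)/(k₂−k₁).
= ln(0.683/3.44)/(0.683−3.44) = ln(0.1985)/-2.757 = -1.617/-2.757 = 0.586 min.

0.586 min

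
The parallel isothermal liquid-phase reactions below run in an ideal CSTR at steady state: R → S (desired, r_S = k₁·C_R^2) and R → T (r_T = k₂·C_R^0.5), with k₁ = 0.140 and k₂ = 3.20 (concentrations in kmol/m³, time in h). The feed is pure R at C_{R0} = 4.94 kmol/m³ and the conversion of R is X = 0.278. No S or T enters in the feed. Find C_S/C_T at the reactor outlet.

Exit C_R = C_{R0}(1−X) = 4.94×0.722 = 3.567 kmol/m³.
A CSTR operates uniformly at the exit composition, giving r_S = 1.781 and r_T = 6.043 (each k·C_R^n at C_R = 3.567).
Overall selectivity = C_S/C_T = r_Sτ/(r_Tτ) = r_S/r_T = 0.295.

0.295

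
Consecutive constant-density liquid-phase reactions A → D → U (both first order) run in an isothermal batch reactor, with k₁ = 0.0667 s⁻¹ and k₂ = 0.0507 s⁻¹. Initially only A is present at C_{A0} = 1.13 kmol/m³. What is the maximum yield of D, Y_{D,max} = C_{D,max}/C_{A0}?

0.419

At the optimum, C_{D,max}/C_{A0} = (k₁/k₂)^[k₂/(k₂−k₁)].
= (0.0667/0.0507)^(0.0507/(0.0507−0.0667)) = (1.316)^(-3.169) = 0.4193.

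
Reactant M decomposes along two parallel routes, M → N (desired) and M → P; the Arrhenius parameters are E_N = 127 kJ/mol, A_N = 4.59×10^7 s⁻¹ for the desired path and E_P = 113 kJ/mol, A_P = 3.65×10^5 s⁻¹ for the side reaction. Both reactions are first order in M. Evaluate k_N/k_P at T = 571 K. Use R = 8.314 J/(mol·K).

With equal orders, S_{N/P} = k_N/k_P = (A_N/A_P)·exp[(E_P−E_N)/(RT)].
(E_P−E_N)/(RT) = (113−127)×10³/(8.314×571) = -14000/4747 = -2.949.
k_N/k_P = (4.59×10^7/3.65×10^5)·exp(-2.949) = 125.8 × 0.05239 = 6.59.

6.59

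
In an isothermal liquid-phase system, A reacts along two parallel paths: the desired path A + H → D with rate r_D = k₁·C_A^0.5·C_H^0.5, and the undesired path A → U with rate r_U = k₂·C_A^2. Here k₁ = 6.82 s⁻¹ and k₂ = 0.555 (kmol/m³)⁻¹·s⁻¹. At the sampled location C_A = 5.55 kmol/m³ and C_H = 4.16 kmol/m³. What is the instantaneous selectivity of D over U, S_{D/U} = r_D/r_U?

1.92

S_{D/U} = r_D/r_U = (k₁·C_A^0.5·C_H^0.5)/(k₂·C_A^2) = (k₁/k₂)·C_A^-1.5·C_H^0.5.
= (6.82×5.550^0.5×4.160^0.5) / (0.555×5.550^2) = 32.77/17.10 = 1.92.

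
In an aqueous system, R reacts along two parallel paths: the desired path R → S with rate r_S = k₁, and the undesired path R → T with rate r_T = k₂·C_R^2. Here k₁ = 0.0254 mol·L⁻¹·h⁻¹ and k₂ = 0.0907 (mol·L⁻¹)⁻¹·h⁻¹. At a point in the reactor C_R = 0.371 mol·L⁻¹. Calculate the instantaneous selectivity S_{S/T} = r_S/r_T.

S_{S/T} = r_S/r_T = (k₁)/(k₂·C_R^2) = (k₁/k₂)·C_R^-2.
= (0.0254) / (0.0907×0.3710^2) = 0.02540/0.01248 = 2.03.

2.03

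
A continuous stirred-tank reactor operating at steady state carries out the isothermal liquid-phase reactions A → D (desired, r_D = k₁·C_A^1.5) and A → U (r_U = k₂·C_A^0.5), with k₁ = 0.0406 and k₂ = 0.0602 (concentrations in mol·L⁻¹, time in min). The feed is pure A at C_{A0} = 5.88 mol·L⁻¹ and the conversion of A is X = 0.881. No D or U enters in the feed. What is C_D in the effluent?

1.66 mol·L⁻¹

Exit C_A = C_{A0}(1−X) = 5.88×0.119 = 0.6997 mol·L⁻¹.
Rates in a CSTR are evaluated at the outlet concentration: r_D = 0.0406×0.6997^1.5 = 0.02376, r_U = 0.0602×0.6997^0.5 = 0.05036.
Fraction of consumed A going to D: r_D/(r_D+r_U) = 0.3206.
C_D = 0.3206·C_{A0}·X = 0.3206×5.88×0.881 = 1.66 mol·L⁻¹.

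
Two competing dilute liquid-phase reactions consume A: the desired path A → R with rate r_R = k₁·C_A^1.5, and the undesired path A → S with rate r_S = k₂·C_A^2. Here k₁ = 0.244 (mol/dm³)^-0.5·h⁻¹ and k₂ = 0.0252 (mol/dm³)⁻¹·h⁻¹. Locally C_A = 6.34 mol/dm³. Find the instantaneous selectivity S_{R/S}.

3.85

S_{R/S} = r_R/r_S = (k₁·C_A^1.5)/(k₂·C_A^2) = (k₁/k₂)·C_A^-0.5.
= (0.244×6.340^1.5) / (0.0252×6.340^2) = 3.895/1.013 = 3.85.
The undesired path is higher order in A, so low C_A (CSTR or dilute feed) favours R.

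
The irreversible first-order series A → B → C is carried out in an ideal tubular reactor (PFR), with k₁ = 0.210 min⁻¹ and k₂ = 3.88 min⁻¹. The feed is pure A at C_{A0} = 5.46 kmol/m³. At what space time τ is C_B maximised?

0.795 min

The intermediate peaks when r₁ = r₂, i.e. k₁e^(−k₁τ) = k₂e^(−k₂τ), giving τ_opt = ln(k₂/k₁)/(k₂−k₁).
= ln(3.88/0.210)/(3.88−0.210) = ln(18.48)/3.670 = 2.916/3.670 = 0.795 min.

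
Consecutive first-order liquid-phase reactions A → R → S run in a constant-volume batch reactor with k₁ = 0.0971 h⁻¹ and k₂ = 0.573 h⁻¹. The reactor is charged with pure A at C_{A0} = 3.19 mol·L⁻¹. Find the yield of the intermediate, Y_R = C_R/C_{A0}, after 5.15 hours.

0.113

The intermediate concentration in a first-order A→B→C sequence is C_R = k₁C_{A0}(e^(−k₁t) − e^(−k₂t))/(k₂−k₁).
e^(−k₁t) = e^(−0.0971×5.15) = e^(−0.5001) = 0.6065; e^(−k₂t) = e^(−2.951) = 0.05229.
C_R = 0.0971×3.19/(0.573−0.0971) × (0.6065−0.05229) = 0.6509×0.5542 = 0.3607 mol·L⁻¹.
Y_R = C_R/C_{A0} = 0.3607/3.19 = 0.113.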